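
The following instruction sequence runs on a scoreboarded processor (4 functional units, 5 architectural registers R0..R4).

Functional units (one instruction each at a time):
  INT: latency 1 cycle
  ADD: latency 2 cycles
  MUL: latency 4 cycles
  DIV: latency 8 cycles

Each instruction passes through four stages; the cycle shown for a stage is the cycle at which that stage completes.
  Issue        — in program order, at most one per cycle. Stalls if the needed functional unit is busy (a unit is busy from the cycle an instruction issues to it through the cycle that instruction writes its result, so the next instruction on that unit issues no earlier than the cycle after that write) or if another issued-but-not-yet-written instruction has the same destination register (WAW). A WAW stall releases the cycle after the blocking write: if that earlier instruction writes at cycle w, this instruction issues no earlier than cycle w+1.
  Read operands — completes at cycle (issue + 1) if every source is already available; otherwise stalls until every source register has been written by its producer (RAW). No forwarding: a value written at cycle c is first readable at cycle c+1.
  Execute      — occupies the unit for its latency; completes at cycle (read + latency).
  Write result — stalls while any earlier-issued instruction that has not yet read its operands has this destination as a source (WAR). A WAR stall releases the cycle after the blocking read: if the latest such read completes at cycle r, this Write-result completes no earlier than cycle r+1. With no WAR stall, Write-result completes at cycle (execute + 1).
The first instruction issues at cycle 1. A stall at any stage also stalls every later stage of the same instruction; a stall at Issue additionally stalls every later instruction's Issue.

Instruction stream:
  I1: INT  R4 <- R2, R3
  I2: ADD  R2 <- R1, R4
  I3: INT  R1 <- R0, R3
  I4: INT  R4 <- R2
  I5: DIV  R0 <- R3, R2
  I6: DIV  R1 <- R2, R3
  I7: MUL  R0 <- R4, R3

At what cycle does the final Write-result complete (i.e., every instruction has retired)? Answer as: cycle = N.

cycle = 31

t=1  I1 dispatched to INT
t=2  I1 operands ready, I2 dispatched to ADD
t=3  I1 complete
t=4  R4←I1
t=5  I2 operands ready, I3 dispatched to INT
t=6  I3 operands ready
t=7  I2 complete, I3 complete
t=8  R2←I2, R1←I3
t=9  I4 dispatched to INT
t=10  I4 operands ready, I5 dispatched to DIV
t=11  I4 complete, I5 operands ready
t=12  R4←I4
t=19  I5 complete
t=20  R0←I5
t=21  I6 dispatched to DIV
t=22  I6 operands ready, I7 dispatched to MUL
t=23  I7 operands ready
t=27  I7 complete
t=28  R0←I7
t=30  I6 complete
t=31  R1←I6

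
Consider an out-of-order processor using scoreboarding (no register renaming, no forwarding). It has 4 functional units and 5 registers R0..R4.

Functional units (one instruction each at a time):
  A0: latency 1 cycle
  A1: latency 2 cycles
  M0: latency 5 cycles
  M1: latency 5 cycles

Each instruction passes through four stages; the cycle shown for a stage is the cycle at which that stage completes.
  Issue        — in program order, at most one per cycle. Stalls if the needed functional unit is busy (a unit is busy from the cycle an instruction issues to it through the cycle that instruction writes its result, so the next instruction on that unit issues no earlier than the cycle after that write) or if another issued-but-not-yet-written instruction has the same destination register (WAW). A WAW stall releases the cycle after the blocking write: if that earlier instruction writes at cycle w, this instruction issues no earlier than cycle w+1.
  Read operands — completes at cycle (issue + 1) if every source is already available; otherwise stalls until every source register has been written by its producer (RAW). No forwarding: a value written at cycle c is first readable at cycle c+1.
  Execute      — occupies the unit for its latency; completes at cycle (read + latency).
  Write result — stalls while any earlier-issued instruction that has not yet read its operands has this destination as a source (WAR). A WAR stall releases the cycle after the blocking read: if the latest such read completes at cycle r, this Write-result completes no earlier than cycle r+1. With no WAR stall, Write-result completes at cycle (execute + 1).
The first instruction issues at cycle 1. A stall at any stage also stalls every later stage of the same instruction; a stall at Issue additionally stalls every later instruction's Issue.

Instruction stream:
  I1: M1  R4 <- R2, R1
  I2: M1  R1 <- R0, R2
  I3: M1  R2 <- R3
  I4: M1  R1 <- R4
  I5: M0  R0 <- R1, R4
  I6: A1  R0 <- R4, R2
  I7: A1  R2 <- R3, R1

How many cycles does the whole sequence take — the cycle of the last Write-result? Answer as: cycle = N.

cycle = 49

1) issue 1, read 2, done 7, write 8
2) issue 9, read 10, done 15, write 16  <struct: M1 busy until I1 writes@8>
3) issue 17, read 18, done 23, write 24  <struct: M1 busy until I2 writes@16>
4) issue 25, read 26, done 31, write 32  <struct: M1 busy until I3 writes@24>
5) issue 26, read 33, done 38, write 39  <RAW R1: wait I4 write@32>
6) issue 40, read 41, done 43, write 44  <WAW R0: wait I5 write@39>
7) issue 45, read 46, done 48, write 49  <struct: A1 busy until I6 writes@44>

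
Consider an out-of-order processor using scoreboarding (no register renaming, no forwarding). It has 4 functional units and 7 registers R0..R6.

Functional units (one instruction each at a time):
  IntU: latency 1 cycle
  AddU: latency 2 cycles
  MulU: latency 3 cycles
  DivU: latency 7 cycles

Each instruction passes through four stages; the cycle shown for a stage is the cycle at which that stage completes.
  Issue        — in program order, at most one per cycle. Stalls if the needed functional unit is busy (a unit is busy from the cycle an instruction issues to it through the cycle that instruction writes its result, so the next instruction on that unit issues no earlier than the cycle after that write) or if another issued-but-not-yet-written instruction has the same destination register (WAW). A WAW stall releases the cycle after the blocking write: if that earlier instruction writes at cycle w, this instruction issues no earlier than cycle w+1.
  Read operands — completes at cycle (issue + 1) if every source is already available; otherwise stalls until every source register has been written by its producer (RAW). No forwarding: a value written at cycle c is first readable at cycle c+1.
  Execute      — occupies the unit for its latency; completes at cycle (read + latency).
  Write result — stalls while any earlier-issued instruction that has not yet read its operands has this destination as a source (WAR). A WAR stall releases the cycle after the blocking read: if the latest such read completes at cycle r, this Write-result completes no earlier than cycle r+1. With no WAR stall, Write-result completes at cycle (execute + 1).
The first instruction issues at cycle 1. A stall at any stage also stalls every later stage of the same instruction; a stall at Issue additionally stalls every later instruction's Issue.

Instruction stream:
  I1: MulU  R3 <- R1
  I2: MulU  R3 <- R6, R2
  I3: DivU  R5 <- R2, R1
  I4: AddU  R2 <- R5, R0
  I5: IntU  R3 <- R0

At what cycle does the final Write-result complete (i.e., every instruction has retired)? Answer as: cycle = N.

cycle = 21

t=1  issue I1 (MulU)
t=2  I1 read-ops
t=5  I1 finished on MulU
t=6  I1→R3
t=7  issue I2 (MulU)
t=8  I2 read-ops, issue I3 (DivU)
t=9  I3 read-ops, issue I4 (AddU)
t=11  I2 finished on MulU
t=12  I2→R3
t=13  issue I5 (IntU)
t=14  I5 read-ops
t=15  I5 finished on IntU
t=16  I3 finished on DivU, I5→R3
t=17  I3→R5
t=18  I4 read-ops
t=20  I4 finished on AddU
t=21  I4→R2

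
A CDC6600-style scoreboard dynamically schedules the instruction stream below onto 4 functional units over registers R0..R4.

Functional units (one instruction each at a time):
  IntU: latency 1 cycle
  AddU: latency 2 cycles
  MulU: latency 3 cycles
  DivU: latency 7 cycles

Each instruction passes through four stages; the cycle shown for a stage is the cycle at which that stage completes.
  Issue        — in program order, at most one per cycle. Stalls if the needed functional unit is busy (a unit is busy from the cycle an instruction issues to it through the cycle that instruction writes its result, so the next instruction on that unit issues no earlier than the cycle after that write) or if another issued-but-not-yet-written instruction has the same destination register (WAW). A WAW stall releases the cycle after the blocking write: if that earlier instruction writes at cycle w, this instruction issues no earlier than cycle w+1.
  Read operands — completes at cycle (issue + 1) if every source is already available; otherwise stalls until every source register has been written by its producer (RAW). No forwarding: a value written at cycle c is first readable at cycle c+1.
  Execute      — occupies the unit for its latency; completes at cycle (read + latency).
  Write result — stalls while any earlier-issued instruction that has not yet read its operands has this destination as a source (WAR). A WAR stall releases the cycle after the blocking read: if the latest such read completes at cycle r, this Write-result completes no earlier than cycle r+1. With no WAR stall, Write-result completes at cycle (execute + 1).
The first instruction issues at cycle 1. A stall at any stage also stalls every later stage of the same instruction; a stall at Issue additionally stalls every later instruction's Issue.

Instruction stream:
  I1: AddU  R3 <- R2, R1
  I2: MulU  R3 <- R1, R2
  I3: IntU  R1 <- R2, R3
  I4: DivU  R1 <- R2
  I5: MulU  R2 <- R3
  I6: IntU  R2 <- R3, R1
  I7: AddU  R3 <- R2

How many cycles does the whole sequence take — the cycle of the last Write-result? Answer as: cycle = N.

cycle = 31

I1  is:1  ro:2  ex:4  wr:5
I2  is:6  ro:7  ex:10  wr:11  — WAW R3: wait I1 write@5
I3  is:7  ro:12  ex:13  wr:14  — RAW R3: wait I2 write@11
I4  is:15  ro:16  ex:23  wr:24  — WAW R1: wait I3 write@14
I5  is:16  ro:17  ex:20  wr:21
I6  is:22  ro:25  ex:26  wr:27  — WAW R2: wait I5 write@21, RAW R1: wait I4 write@24
I7  is:23  ro:28  ex:30  wr:31  — RAW R2: wait I6 write@27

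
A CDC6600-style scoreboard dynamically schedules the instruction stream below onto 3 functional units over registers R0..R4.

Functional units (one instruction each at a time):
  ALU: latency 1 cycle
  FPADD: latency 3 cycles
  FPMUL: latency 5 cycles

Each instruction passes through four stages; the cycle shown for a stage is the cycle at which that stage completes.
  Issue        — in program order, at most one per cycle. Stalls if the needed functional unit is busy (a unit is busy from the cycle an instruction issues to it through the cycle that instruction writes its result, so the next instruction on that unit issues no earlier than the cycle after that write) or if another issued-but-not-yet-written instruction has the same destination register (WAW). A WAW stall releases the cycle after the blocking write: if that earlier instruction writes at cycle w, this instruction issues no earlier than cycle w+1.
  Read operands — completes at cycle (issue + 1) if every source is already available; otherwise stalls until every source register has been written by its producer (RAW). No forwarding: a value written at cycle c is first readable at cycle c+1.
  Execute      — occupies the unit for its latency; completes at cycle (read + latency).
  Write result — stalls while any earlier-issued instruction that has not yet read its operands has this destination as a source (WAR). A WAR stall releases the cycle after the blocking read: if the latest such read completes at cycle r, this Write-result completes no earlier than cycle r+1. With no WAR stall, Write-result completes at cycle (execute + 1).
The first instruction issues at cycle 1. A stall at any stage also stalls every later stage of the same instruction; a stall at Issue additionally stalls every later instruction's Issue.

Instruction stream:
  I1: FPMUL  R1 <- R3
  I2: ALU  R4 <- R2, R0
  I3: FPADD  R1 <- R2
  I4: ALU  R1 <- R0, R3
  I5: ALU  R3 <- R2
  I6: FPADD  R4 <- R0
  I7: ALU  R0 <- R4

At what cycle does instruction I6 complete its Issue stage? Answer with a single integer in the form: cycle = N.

t=1  I1 issues→FPMUL
t=2  I1 reads, I2 issues→ALU
t=3  I2 reads
t=4  I2 exec-done
t=5  I2 writes R4
t=7  I1 exec-done
t=8  I1 writes R1
t=9  I3 issues→FPADD
t=10  I3 reads
t=13  I3 exec-done
t=14  I3 writes R1
t=15  I4 issues→ALU
t=16  I4 reads
t=17  I4 exec-done
t=18  I4 writes R1
t=19  I5 issues→ALU
t=20  I5 reads, I6 issues→FPADD
t=21  I5 exec-done, I6 reads
t=22  I5 writes R3
t=23  I7 issues→ALU
t=24  I6 exec-done
t=25  I6 writes R4
t=26  I7 reads
t=27  I7 exec-done
t=28  I7 writes R0

cycle = 20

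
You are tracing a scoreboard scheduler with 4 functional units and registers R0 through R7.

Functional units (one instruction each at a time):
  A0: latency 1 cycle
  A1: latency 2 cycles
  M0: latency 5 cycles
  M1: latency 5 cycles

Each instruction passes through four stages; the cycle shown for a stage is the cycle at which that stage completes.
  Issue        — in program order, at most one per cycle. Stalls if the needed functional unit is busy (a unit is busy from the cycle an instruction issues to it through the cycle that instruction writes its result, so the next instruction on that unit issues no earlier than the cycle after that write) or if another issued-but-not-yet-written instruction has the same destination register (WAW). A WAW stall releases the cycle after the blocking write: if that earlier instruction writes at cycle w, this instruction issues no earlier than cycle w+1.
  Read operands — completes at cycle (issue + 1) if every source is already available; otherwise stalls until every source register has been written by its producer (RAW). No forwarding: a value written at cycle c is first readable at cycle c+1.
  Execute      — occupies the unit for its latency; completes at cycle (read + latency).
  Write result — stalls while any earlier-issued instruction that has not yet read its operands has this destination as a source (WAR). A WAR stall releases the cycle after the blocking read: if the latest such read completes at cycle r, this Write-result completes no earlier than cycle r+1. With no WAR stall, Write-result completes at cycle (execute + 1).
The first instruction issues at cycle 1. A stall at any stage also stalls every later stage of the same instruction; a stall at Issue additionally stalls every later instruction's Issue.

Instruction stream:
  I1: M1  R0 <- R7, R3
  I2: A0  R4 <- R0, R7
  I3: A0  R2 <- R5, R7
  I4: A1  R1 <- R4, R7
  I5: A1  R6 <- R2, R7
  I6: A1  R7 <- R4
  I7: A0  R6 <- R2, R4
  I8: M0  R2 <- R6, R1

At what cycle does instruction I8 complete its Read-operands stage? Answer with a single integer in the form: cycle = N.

cycle = 28

[1] issue I1 (M1)
[2] I1 read-ops; issue I2 (A0)
[7] I1 finished on M1
[8] I1→R0
[9] I2 read-ops
[10] I2 finished on A0
[11] I2→R4
[12] issue I3 (A0)
[13] I3 read-ops; issue I4 (A1)
[14] I3 finished on A0; I4 read-ops
[15] I3→R2
[16] I4 finished on A1
[17] I4→R1
[18] issue I5 (A1)
[19] I5 read-ops
[21] I5 finished on A1
[22] I5→R6
[23] issue I6 (A1)
[24] I6 read-ops; issue I7 (A0)
[25] I7 read-ops; issue I8 (M0)
[26] I6 finished on A1; I7 finished on A0
[27] I6→R7; I7→R6
[28] I8 read-ops
[33] I8 finished on M0
[34] I8→R2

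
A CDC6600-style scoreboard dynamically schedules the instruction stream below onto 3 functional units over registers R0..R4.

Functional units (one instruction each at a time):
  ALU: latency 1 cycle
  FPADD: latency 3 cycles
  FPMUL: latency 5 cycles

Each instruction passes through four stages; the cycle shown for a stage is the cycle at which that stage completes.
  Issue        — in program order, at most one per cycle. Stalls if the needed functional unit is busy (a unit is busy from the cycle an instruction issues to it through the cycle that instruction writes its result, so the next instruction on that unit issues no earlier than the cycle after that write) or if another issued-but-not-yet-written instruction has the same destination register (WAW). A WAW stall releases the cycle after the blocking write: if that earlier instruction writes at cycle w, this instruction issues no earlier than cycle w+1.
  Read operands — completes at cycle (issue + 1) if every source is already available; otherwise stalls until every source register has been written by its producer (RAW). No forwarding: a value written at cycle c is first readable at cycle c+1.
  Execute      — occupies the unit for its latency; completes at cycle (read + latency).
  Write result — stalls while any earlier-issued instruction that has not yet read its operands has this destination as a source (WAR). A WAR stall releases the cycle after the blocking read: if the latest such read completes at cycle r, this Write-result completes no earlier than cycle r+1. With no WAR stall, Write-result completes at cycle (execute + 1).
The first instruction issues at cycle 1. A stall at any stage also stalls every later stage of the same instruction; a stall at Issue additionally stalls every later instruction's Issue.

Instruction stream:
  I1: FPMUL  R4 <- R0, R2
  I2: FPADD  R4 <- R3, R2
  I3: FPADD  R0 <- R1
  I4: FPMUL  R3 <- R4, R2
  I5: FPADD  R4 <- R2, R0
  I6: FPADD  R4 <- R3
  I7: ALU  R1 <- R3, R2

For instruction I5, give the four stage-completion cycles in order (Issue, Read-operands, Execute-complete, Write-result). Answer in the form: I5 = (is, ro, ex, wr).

I5 = (21, 22, 25, 26)

[1] I1 issues→FPMUL
[2] I1 reads
[7] I1 exec-done
[8] I1 writes R4
[9] I2 issues→FPADD
[10] I2 reads
[13] I2 exec-done
[14] I2 writes R4
[15] I3 issues→FPADD
[16] I3 reads | I4 issues→FPMUL
[17] I4 reads
[19] I3 exec-done
[20] I3 writes R0
[21] I5 issues→FPADD
[22] I4 exec-done | I5 reads
[23] I4 writes R3
[25] I5 exec-done
[26] I5 writes R4
[27] I6 issues→FPADD
[28] I6 reads | I7 issues→ALU
[29] I7 reads
[30] I7 exec-done
[31] I6 exec-done | I7 writes R1
[32] I6 writes R4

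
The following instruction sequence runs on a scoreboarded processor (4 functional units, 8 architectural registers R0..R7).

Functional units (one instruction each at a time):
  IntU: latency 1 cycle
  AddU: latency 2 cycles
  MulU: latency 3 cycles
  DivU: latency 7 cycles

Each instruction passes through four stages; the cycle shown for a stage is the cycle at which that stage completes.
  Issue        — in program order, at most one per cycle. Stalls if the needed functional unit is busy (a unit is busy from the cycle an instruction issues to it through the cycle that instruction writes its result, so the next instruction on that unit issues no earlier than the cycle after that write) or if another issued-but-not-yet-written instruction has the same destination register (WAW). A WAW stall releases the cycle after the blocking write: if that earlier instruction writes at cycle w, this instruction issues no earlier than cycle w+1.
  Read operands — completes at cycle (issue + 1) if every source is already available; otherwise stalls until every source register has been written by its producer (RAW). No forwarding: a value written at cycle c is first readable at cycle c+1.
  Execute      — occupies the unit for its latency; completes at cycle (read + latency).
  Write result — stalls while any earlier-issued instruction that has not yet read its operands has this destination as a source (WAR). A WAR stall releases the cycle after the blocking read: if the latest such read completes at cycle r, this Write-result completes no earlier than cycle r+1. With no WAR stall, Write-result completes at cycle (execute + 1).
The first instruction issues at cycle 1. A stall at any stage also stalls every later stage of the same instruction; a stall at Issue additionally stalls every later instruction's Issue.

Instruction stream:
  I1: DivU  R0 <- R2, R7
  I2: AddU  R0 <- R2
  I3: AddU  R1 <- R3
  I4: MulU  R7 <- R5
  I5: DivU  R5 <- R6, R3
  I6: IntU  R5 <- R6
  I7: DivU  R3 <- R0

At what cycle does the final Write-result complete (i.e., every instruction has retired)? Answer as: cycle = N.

[I1] 1/2/9/10
[I2] 11/12/14/15  (WAW R0: wait I1 write@10)
[I3] 16/17/19/20  (struct: AddU busy until I2 writes@15)
[I4] 17/18/21/22
[I5] 18/19/26/27
[I6] 28/29/30/31  (WAW R5: wait I5 write@27)
[I7] 29/30/37/38

cycle = 38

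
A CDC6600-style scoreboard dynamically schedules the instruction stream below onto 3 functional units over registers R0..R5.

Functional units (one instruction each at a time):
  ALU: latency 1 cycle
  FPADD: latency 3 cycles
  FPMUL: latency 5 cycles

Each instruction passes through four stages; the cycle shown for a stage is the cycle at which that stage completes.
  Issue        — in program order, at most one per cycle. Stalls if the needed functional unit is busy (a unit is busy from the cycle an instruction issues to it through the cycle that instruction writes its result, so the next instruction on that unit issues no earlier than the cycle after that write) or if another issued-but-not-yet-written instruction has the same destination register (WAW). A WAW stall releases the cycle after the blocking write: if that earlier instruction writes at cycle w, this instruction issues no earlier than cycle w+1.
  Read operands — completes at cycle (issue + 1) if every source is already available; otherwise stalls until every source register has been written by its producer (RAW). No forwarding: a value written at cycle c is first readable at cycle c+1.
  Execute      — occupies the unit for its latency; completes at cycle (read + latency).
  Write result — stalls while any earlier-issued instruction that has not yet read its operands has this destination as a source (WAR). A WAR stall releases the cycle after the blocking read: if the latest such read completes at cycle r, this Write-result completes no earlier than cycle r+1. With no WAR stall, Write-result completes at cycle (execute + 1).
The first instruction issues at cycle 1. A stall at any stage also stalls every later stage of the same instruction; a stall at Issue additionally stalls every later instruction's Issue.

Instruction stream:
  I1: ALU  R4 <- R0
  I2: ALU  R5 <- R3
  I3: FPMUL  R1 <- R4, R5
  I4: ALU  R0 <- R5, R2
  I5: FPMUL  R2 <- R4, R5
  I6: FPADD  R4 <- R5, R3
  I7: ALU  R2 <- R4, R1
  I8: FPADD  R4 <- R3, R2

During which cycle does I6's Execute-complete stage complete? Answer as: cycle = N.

cycle = 21

I1 -> (1, 2, 3, 4)
I2 -> (5, 6, 7, 8)  // struct: ALU busy until I1 writes@4
I3 -> (6, 9, 14, 15)  // RAW R5: wait I2 write@8
I4 -> (9, 10, 11, 12)  // struct: ALU busy until I2 writes@8
I5 -> (16, 17, 22, 23)  // struct: FPMUL busy until I3 writes@15
I6 -> (17, 18, 21, 22)
I7 -> (24, 25, 26, 27)  // WAW R2: wait I5 write@23
I8 -> (25, 28, 31, 32)  // RAW R2: wait I7 write@27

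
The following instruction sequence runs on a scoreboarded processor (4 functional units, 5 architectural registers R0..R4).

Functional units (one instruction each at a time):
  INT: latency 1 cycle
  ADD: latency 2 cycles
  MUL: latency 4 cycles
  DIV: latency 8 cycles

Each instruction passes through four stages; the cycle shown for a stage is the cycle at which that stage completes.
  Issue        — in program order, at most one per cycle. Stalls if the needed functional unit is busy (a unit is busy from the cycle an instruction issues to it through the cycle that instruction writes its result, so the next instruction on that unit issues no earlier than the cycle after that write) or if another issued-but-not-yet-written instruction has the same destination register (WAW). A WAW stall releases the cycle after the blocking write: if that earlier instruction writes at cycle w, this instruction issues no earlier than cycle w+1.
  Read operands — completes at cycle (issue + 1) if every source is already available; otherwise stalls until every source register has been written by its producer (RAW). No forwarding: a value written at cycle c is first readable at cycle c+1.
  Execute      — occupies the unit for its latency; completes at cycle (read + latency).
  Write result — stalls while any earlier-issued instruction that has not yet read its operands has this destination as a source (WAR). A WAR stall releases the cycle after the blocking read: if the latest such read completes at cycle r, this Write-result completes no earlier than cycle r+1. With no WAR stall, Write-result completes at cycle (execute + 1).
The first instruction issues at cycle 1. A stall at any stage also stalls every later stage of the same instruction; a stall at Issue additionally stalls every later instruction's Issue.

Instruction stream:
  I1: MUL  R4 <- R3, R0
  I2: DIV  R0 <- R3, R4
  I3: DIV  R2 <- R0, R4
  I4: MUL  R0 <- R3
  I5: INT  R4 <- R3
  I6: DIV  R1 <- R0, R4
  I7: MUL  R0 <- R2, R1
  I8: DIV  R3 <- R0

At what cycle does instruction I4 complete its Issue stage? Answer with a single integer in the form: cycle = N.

[I1] 1/2/6/7
[I2] 2/8/16/17  (RAW R4: wait I1 write@7)
[I3] 18/19/27/28  (struct: DIV busy until I2 writes@17)
[I4] 19/20/24/25
[I5] 20/21/22/23
[I6] 29/30/38/39  (struct: DIV busy until I3 writes@28)
[I7] 30/40/44/45  (RAW R1: wait I6 write@39)
[I8] 40/46/54/55  (struct: DIV busy until I6 writes@39; RAW R0: wait I7 write@45)

cycle = 19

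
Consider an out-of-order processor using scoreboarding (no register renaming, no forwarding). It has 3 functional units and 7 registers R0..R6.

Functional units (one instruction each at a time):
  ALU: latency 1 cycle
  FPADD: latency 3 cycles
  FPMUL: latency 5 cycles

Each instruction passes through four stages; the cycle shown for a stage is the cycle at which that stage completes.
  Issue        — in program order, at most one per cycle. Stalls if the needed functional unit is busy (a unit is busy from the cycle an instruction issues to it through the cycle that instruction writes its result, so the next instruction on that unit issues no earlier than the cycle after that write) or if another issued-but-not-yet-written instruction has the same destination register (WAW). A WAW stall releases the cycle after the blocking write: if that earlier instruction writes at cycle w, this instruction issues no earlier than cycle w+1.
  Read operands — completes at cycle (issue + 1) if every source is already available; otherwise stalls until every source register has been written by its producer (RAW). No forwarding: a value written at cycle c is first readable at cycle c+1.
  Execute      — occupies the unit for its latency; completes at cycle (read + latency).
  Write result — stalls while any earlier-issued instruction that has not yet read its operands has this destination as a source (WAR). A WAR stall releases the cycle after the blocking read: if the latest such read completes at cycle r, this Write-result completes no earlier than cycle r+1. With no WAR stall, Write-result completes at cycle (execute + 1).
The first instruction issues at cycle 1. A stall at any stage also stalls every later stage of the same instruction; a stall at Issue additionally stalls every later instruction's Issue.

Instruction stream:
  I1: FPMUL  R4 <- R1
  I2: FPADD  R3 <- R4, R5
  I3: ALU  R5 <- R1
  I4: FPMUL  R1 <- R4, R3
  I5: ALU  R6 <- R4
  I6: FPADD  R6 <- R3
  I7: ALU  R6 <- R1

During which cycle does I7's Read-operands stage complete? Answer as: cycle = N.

c1: I1 issues→FPMUL
c2: I1 reads · I2 issues→FPADD
c3: I3 issues→ALU
c4: I3 reads
c5: I3 exec-done
c7: I1 exec-done
c8: I1 writes R4
c9: I2 reads · I4 issues→FPMUL
c10: I3 writes R5
c11: I5 issues→ALU
c12: I2 exec-done · I5 reads
c13: I2 writes R3 · I5 exec-done
c14: I4 reads · I5 writes R6
c15: I6 issues→FPADD
c16: I6 reads
c19: I4 exec-done · I6 exec-done
c20: I4 writes R1 · I6 writes R6
c21: I7 issues→ALU
c22: I7 reads
c23: I7 exec-done
c24: I7 writes R6

cycle = 22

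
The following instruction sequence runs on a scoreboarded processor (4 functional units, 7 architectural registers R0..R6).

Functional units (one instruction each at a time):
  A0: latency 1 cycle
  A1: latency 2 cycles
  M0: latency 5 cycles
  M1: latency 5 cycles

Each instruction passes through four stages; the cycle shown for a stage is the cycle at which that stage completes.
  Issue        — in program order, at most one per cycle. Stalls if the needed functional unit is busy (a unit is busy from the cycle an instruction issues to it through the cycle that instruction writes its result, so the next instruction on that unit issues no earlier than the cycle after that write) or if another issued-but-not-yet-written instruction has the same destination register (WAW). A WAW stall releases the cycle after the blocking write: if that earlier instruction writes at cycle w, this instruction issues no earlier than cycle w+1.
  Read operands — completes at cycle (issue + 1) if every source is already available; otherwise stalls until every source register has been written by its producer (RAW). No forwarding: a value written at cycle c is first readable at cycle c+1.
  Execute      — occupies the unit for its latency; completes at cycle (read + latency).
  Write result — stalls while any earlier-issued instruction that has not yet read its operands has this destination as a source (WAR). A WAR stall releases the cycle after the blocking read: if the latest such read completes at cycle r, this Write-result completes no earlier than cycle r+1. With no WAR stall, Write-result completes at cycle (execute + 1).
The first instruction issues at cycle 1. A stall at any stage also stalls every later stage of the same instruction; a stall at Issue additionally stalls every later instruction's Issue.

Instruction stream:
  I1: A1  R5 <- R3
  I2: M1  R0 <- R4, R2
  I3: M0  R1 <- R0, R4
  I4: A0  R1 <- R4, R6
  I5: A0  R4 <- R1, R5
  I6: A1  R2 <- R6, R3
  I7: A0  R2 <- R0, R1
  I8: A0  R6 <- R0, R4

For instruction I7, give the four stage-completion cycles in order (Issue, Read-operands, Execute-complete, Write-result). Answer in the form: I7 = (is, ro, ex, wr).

I7 = (27, 28, 29, 30)

1) issue 1, read 2, done 4, write 5
2) issue 2, read 3, done 8, write 9
3) issue 3, read 10, done 15, write 16  <RAW R0: wait I2 write@9>
4) issue 17, read 18, done 19, write 20  <WAW R1: wait I3 write@16>
5) issue 21, read 22, done 23, write 24  <struct: A0 busy until I4 writes@20>
6) issue 22, read 23, done 25, write 26
7) issue 27, read 28, done 29, write 30  <WAW R2: wait I6 write@26>
8) issue 31, read 32, done 33, write 34  <struct: A0 busy until I7 writes@30>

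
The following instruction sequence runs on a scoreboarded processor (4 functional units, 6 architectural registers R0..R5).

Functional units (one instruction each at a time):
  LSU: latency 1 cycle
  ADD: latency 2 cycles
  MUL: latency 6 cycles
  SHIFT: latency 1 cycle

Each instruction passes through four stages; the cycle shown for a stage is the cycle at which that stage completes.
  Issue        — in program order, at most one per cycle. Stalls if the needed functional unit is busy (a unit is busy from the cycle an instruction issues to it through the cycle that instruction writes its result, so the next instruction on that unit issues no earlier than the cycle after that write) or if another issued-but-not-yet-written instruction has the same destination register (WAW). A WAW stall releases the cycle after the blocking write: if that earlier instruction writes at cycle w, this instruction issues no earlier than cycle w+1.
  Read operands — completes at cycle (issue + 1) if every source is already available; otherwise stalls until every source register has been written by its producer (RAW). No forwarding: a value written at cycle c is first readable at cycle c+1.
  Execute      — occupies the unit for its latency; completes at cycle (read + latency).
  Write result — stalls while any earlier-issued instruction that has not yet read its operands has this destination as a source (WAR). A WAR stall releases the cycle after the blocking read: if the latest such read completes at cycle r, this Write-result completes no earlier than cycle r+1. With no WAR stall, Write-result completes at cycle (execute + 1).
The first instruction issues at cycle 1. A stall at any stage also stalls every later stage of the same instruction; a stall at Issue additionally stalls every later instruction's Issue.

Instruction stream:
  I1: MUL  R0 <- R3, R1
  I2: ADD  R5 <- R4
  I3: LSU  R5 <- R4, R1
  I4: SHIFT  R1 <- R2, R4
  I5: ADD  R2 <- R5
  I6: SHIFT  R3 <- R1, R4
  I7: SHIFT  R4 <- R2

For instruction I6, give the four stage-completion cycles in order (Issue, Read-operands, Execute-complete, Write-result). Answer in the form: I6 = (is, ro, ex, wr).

I6 = (12, 13, 14, 15)

t=1  I1 dispatched to MUL
t=2  I1 operands ready; I2 dispatched to ADD
t=3  I2 operands ready
t=5  I2 complete
t=6  R5←I2
t=7  I3 dispatched to LSU
t=8  I1 complete; I3 operands ready; I4 dispatched to SHIFT
t=9  R0←I1; I3 complete; I4 operands ready; I5 dispatched to ADD
t=10  R5←I3; I4 complete
t=11  R1←I4; I5 operands ready
t=12  I6 dispatched to SHIFT
t=13  I5 complete; I6 operands ready
t=14  R2←I5; I6 complete
t=15  R3←I6
t=16  I7 dispatched to SHIFT
t=17  I7 operands ready
t=18  I7 complete
t=19  R4←I7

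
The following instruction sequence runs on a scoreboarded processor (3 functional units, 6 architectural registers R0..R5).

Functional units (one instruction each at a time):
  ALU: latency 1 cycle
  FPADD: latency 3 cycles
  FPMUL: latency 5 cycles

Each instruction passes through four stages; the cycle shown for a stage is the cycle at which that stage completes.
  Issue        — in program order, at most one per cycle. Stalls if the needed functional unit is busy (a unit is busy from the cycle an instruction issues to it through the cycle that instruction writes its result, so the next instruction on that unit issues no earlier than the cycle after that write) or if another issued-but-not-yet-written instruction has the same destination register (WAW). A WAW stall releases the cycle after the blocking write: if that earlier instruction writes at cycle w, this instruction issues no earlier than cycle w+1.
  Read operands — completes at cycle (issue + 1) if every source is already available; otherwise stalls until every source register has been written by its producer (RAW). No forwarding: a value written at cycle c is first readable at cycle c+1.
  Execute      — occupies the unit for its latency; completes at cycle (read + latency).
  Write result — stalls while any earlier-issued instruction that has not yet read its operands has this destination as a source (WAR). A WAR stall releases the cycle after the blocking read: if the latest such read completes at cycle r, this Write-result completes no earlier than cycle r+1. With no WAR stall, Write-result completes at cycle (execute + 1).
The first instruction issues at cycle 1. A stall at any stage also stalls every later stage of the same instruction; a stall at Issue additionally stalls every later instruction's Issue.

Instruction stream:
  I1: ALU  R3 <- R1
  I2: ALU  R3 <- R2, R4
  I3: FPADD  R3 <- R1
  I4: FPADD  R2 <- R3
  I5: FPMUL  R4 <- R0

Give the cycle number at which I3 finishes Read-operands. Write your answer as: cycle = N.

cycle = 10

I1 -> (1, 2, 3, 4)
I2 -> (5, 6, 7, 8)  // struct: ALU busy until I1 writes@4
I3 -> (9, 10, 13, 14)  // WAW R3: wait I2 write@8
I4 -> (15, 16, 19, 20)  // struct: FPADD busy until I3 writes@14
I5 -> (16, 17, 22, 23)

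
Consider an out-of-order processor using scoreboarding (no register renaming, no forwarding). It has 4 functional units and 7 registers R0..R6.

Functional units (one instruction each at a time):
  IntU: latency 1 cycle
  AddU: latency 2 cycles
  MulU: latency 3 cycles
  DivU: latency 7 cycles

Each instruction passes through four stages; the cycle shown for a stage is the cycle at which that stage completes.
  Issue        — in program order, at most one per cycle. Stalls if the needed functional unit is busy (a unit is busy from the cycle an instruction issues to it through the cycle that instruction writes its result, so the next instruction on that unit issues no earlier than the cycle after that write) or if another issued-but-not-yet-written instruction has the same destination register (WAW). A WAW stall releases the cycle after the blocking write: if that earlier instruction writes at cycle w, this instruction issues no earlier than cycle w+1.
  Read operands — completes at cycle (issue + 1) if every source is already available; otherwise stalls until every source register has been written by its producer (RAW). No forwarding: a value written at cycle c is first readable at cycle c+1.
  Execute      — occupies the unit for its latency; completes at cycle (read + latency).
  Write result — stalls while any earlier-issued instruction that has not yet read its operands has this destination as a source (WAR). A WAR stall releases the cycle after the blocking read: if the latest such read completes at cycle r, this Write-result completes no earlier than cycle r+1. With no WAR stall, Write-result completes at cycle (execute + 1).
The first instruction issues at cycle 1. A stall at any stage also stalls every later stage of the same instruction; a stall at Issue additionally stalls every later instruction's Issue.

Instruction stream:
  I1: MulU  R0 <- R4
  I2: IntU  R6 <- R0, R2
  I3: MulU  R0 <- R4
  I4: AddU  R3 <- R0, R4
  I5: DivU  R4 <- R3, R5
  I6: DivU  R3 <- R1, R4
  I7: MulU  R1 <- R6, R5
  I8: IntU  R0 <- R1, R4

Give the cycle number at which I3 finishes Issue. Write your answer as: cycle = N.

cycle = 7

cycle 1: issue I1 (MulU)
cycle 2: I1 read-ops; issue I2 (IntU)
cycle 5: I1 finished on MulU
cycle 6: I1→R0
cycle 7: I2 read-ops; issue I3 (MulU)
cycle 8: I2 finished on IntU; I3 read-ops; issue I4 (AddU)
cycle 9: I2→R6; issue I5 (DivU)
cycle 11: I3 finished on MulU
cycle 12: I3→R0
cycle 13: I4 read-ops
cycle 15: I4 finished on AddU
cycle 16: I4→R3
cycle 17: I5 read-ops
cycle 24: I5 finished on DivU
cycle 25: I5→R4
cycle 26: issue I6 (DivU)
cycle 27: I6 read-ops; issue I7 (MulU)
cycle 28: I7 read-ops; issue I8 (IntU)
cycle 31: I7 finished on MulU
cycle 32: I7→R1
cycle 33: I8 read-ops
cycle 34: I6 finished on DivU; I8 finished on IntU
cycle 35: I6→R3; I8→R0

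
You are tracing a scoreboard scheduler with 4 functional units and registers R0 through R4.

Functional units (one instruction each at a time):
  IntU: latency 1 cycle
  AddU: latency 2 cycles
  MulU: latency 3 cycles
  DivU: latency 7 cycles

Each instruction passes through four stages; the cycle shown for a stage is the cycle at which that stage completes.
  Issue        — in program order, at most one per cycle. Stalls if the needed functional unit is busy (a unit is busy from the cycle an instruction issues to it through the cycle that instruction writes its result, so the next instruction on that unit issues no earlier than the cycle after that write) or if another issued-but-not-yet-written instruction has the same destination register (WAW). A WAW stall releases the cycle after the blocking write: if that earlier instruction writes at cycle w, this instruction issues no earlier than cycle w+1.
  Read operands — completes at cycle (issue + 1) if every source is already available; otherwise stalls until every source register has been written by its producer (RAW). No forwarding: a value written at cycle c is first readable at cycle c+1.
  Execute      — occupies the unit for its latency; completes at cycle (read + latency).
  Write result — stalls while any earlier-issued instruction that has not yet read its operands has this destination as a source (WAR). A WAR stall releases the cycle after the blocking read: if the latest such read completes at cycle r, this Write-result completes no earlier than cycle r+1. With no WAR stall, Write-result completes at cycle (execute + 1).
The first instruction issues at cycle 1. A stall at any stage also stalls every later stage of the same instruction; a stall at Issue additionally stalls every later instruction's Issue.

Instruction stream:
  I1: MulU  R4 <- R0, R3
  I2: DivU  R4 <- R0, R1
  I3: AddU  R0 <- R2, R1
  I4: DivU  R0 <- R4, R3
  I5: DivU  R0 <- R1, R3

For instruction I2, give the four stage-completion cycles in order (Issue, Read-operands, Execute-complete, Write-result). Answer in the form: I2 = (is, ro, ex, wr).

I2 = (7, 8, 15, 16)

I1: IS=1 RO=2 EX=5 WR=6
I2: IS=7 RO=8 EX=15 WR=16  [WAW R4: wait I1 write@6]
I3: IS=8 RO=9 EX=11 WR=12
I4: IS=17 RO=18 EX=25 WR=26  [struct: DivU busy until I2 writes@16]
I5: IS=27 RO=28 EX=35 WR=36  [struct: DivU busy until I4 writes@26]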